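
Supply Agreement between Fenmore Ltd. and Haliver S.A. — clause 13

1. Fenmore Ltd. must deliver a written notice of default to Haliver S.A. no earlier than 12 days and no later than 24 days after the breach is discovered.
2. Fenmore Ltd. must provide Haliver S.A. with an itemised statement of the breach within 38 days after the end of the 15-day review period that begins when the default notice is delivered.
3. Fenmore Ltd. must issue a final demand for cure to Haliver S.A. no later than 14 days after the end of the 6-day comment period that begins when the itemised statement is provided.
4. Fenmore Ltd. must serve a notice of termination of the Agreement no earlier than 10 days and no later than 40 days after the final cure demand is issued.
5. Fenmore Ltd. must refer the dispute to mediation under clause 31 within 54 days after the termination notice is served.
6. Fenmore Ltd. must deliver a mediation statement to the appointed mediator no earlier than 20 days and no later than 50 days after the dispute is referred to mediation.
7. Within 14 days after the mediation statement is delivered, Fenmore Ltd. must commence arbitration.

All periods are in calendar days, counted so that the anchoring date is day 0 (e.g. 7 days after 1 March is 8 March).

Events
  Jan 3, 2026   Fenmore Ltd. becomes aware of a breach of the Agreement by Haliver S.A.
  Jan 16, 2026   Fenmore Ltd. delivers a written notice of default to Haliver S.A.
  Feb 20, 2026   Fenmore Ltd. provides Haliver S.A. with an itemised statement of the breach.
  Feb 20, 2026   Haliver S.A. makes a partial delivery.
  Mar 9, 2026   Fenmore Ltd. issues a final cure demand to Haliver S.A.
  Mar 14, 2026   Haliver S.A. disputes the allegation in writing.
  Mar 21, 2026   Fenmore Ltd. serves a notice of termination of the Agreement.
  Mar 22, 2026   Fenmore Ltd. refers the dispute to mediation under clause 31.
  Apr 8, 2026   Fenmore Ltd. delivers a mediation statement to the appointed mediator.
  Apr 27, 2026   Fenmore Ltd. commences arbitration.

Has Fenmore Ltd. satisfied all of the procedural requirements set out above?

(1) the permitted window runs from Jan 3, 2026 + 12 = Jan 15, 2026 to Jan 3, 2026 + 24 = Jan 27, 2026; Jan 16, 2026 falls inside that range.
(2) due by Jan 31, 2026 + 38 days = Mar 10, 2026; Feb 20, 2026 is within that limit.
(3) due by Feb 26, 2026 + 14 days = Mar 12, 2026; done Mar 9, 2026 — timely.
(4) the permitted window runs from Mar 9, 2026 + 10 = Mar 19, 2026 to Mar 9, 2026 + 40 = Apr 18, 2026; done Mar 21, 2026 — within the window.
(5) due by Mar 21, 2026 + 54 days = May 14, 2026; Mar 22, 2026 is within that limit.
(6) the permitted window runs from Mar 22, 2026 + 20 = Apr 11, 2026 to Mar 22, 2026 + 50 = May 11, 2026; Apr 8, 2026 is 3 days too early.
The analysis stops there.

No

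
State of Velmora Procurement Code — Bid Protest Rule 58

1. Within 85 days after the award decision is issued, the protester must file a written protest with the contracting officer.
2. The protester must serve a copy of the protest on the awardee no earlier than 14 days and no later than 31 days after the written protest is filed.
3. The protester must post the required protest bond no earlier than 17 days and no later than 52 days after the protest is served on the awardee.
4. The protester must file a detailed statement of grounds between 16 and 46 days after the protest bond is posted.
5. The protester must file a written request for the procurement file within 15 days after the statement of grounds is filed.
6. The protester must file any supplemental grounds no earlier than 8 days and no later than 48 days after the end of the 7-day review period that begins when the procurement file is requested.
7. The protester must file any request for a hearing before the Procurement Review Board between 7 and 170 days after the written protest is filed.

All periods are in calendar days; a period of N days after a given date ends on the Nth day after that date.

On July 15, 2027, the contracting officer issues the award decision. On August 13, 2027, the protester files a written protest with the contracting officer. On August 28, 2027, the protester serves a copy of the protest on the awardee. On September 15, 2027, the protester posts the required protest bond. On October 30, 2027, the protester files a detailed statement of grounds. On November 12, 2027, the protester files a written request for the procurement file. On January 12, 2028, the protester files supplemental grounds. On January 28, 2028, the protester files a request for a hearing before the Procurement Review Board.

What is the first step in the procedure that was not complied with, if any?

Step 1 — counting 85 days from July 15, 2027 (when the award decision is issued) gives a deadline of October 8, 2027; August 13, 2027 is within that limit.
Step 2 — 14 and 31 days from August 13, 2027 (when the written protest is filed) are August 27, 2027 and September 13, 2027 respectively; August 28, 2027 falls inside that range.
Step 3 — 17 and 52 days from August 28, 2027 (when the protest is served on the awardee) are September 14, 2027 and October 19, 2027 respectively; September 15, 2027 falls inside that range.
Step 4 — 16 and 46 days from September 15, 2027 (when the protest bond is posted) are October 1, 2027 and October 31, 2027 respectively; done October 30, 2027, which is between those dates.
Step 5 — counting 15 days from October 30, 2027 (when the statement of grounds is filed) gives a deadline of November 14, 2027; November 12, 2027 is within that limit.
Step 6 — 8 and 48 days from November 19, 2027 (end of the 7-day review period, which began when the procurement file is requested on November 12, 2027) are November 27, 2027 and January 6, 2028 respectively; done January 12, 2028 — 6 days after the window closed.
The procedure was therefore not followed at step 6.

Step 6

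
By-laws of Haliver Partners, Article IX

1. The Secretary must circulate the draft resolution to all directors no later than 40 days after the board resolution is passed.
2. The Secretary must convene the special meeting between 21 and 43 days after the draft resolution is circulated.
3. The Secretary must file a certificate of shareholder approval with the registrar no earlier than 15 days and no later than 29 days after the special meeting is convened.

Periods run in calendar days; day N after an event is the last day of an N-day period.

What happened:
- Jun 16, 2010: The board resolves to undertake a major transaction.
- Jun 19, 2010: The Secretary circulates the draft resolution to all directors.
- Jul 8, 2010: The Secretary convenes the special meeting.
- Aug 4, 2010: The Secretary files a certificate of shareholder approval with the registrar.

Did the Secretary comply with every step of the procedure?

No

(1) due by Jun 16, 2010 + 40 days = Jul 26, 2010; Jun 19, 2010 is within that limit.
(2) the permitted window runs from Jun 19, 2010 + 21 = Jul 10, 2010 to Jun 19, 2010 + 43 = Aug 1, 2010; done Jul 8, 2010 — 2 days before the window opened.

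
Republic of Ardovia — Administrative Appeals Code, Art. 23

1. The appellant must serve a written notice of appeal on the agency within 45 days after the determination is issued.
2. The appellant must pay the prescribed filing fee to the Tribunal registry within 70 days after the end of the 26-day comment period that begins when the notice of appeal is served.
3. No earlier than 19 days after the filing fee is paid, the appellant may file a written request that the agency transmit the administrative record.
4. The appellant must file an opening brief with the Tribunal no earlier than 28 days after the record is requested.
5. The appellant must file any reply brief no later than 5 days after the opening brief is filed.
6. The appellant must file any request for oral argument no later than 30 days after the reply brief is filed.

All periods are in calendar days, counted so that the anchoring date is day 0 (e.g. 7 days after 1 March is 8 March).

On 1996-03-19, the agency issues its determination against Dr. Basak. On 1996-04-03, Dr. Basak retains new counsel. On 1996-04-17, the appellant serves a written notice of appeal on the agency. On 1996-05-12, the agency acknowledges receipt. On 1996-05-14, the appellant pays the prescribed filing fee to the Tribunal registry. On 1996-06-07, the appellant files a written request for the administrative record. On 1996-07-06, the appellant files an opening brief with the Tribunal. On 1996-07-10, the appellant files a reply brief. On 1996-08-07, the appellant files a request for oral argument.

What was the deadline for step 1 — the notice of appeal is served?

1996-05-03

Step 1 runs from 1996-03-19, when the determination is issued. 45 days after 1996-03-19 is 1996-05-03.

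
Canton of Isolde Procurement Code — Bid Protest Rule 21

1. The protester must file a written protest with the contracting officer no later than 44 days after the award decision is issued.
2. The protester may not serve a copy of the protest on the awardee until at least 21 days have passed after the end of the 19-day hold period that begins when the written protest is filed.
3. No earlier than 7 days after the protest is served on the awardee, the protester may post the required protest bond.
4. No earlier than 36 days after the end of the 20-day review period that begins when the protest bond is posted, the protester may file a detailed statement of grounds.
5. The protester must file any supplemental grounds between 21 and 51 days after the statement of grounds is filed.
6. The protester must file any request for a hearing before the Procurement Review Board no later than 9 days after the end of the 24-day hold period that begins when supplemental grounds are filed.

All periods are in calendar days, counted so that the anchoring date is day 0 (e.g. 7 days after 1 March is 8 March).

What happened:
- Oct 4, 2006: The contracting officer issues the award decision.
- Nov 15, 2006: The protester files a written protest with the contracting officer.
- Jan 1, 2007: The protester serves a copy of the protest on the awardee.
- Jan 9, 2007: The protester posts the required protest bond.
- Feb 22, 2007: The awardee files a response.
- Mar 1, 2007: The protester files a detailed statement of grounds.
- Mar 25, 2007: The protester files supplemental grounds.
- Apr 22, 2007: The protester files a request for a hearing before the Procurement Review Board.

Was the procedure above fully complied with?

No

(1) due by Oct 4, 2006 + 44 days = Nov 17, 2006; completed Nov 15, 2006, before the deadline.
(2) permitted from Dec 4, 2006 + 21 days = Dec 25, 2006 onward; Jan 1, 2007 is on or after that date.
(3) permitted from Jan 1, 2007 + 7 days = Jan 8, 2007 onward; done Jan 9, 2007 — permitted.
(4) permitted from Jan 29, 2007 + 36 days = Mar 6, 2007 onward; Mar 1, 2007 is 5 days before the earliest permitted date.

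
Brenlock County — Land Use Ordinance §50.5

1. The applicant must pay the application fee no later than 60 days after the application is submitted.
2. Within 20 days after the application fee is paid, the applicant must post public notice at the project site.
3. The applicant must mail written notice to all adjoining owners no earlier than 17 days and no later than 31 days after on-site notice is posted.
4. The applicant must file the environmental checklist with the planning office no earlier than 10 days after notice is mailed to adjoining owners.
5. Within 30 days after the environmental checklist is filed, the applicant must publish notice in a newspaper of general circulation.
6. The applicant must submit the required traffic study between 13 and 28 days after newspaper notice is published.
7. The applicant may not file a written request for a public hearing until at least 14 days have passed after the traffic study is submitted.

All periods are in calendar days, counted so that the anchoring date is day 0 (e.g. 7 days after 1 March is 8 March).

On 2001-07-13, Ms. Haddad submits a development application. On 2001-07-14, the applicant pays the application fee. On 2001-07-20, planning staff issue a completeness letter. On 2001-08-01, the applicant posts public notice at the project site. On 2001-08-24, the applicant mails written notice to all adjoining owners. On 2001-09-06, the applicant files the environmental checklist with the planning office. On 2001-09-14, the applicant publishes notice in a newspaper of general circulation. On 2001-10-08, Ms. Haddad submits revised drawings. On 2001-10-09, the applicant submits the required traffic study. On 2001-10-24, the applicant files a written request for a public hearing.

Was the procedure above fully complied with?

(1) due by 2001-07-13 + 60 days = 2001-09-11; done 2001-07-14 — timely.
(2) due by 2001-07-14 + 20 days = 2001-08-03; completed 2001-08-01, before the deadline.
(3) the permitted window runs from 2001-08-01 + 17 = 2001-08-18 to 2001-08-01 + 31 = 2001-09-01; done 2001-08-24, which is between those dates.
(4) permitted from 2001-08-24 + 10 days = 2001-09-03 onward; done 2001-09-06 — permitted.
(5) due by 2001-09-06 + 30 days = 2001-10-06; 2001-09-14 is within that limit.
(6) the permitted window runs from 2001-09-14 + 13 = 2001-09-27 to 2001-09-14 + 28 = 2001-10-12; done 2001-10-09 — within the window.
(7) permitted from 2001-10-09 + 14 days = 2001-10-23 onward; done 2001-10-24, after the minimum wait.

Yes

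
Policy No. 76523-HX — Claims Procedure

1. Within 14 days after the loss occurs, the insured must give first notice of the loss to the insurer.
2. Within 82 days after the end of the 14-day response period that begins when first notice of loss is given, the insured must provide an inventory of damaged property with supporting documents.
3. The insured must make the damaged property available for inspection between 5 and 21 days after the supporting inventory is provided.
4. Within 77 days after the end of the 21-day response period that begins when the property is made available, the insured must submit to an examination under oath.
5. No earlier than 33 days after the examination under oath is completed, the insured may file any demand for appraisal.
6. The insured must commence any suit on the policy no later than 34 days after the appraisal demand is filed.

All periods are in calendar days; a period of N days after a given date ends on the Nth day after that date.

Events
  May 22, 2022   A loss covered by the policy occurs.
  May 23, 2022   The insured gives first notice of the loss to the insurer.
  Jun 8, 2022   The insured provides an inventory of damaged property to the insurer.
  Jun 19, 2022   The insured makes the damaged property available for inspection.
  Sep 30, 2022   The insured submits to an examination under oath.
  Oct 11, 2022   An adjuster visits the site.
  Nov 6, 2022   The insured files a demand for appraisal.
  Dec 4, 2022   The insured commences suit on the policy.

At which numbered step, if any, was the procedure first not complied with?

Step 4

Step 1: 14 days after May 22, 2022 (when the loss occurs) is Jun 5, 2022; done May 23, 2022 — timely.
Step 2: 82 days after Jun 6, 2022 (end of the 14-day response period, which began when first notice of loss is given on May 23, 2022) is Aug 27, 2022; Jun 8, 2022 is within that limit.
Step 3: the window is 5–21 days after Jun 8, 2022 (when the supporting inventory is provided), so Jun 13, 2022 through Jun 29, 2022; done Jun 19, 2022, which is between those dates.
Step 4: 77 days after Jul 10, 2022 (end of the 21-day response period, which began when the property is made available on Jun 19, 2022) is Sep 25, 2022; done Sep 30, 2022 — 5 days late.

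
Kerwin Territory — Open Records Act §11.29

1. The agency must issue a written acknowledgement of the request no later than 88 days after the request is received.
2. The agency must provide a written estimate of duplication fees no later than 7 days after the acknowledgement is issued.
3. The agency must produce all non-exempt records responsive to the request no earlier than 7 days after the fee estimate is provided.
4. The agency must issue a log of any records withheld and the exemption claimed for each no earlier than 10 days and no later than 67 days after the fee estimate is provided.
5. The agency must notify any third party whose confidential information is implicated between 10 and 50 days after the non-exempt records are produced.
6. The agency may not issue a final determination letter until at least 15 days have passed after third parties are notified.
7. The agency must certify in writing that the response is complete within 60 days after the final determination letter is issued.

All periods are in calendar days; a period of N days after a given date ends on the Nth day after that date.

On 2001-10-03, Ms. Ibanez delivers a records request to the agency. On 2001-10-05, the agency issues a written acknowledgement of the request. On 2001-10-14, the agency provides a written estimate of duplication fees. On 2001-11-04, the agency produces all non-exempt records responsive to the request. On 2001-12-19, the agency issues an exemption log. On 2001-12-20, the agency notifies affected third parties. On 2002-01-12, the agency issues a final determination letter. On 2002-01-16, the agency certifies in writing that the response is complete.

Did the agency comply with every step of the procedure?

Step 1: 88 days after 2001-10-03 (when the request is received) is 2001-12-30; done 2001-10-05 — timely.
Step 2: 7 days after 2001-10-05 (when the acknowledgement is issued) is 2001-10-12; not done until 2001-10-14, 2 days after the deadline.

No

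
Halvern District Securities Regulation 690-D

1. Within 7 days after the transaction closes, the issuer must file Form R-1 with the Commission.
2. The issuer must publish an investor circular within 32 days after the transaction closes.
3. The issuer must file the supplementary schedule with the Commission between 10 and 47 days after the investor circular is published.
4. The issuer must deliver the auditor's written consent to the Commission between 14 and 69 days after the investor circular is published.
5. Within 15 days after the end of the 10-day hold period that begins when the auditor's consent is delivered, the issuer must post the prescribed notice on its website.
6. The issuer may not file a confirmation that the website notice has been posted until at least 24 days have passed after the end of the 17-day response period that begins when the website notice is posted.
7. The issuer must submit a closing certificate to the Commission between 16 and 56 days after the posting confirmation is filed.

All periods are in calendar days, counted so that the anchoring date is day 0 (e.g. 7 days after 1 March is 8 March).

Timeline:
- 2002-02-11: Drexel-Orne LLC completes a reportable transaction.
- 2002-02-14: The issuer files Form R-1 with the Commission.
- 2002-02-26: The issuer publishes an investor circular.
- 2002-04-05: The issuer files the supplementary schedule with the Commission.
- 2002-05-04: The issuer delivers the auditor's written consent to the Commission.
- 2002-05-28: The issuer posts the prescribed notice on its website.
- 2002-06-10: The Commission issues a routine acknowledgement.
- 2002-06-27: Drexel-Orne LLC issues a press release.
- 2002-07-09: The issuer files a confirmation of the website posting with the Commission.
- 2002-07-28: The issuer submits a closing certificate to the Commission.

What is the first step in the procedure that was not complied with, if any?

None — every step was satisfied

(1) due by 2002-02-11 + 7 days = 2002-02-18; completed 2002-02-14, before the deadline.
(2) due by 2002-02-11 + 32 days = 2002-03-15; done 2002-02-26 — timely.
(3) the permitted window runs from 2002-02-26 + 10 = 2002-03-08 to 2002-02-26 + 47 = 2002-04-14; 2002-04-05 falls inside that range.
(4) the permitted window runs from 2002-02-26 + 14 = 2002-03-12 to 2002-02-26 + 69 = 2002-05-06; 2002-05-04 falls inside that range.
(5) due by 2002-05-14 + 15 days = 2002-05-29; completed 2002-05-28, before the deadline.
(6) permitted from 2002-06-14 + 24 days = 2002-07-08 onward; done 2002-07-09 — permitted.
(7) the permitted window runs from 2002-07-09 + 16 = 2002-07-25 to 2002-07-09 + 56 = 2002-09-03; 2002-07-28 falls inside that range.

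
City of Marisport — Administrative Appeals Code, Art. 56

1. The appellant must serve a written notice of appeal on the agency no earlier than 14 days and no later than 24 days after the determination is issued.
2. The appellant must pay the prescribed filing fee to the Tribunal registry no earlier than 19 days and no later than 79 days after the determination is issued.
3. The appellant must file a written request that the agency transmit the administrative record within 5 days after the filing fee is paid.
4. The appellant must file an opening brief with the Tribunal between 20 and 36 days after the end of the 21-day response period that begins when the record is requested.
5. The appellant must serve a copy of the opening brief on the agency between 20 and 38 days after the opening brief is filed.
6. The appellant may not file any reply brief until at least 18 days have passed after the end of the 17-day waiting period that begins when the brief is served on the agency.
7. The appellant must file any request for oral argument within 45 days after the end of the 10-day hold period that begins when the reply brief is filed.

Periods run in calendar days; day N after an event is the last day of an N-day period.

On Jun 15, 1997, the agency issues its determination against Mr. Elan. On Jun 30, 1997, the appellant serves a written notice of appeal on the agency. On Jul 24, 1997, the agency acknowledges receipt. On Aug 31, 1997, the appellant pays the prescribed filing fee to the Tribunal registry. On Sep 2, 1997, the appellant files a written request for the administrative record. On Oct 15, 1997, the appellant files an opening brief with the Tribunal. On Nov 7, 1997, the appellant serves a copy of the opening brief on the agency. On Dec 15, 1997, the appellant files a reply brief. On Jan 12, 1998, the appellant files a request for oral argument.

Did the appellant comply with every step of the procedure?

Step 1: the window is 14–24 days after Jun 15, 1997 (when the determination is issued), so Jun 29, 1997 through Jul 9, 1997; done Jun 30, 1997, which is between those dates.
Step 2: the window is 19–79 days after Jun 15, 1997 (when the determination is issued), so Jul 4, 1997 through Sep 2, 1997; Aug 31, 1997 falls inside that range.
Step 3: 5 days after Aug 31, 1997 (when the filing fee is paid) is Sep 5, 1997; completed Sep 2, 1997, before the deadline.
Step 4: the window is 20–36 days after Sep 23, 1997 (end of the 21-day response period, which began when the record is requested on Sep 2, 1997), so Oct 13, 1997 through Oct 29, 1997; done Oct 15, 1997, which is between those dates.
Step 5: the window is 20–38 days after Oct 15, 1997 (when the opening brief is filed), so Nov 4, 1997 through Nov 22, 1997; done Nov 7, 1997, which is between those dates.
Step 6: the earliest permitted date is 18 days after Nov 24, 1997 (end of the 17-day waiting period, which began when the brief is served on the agency on Nov 7, 1997), i.e. Dec 12, 1997; done Dec 15, 1997, after the minimum wait.
Step 7: 45 days after Dec 25, 1997 (end of the 10-day hold period, which began when the reply brief is filed on Dec 15, 1997) is Feb 8, 1998; completed Jan 12, 1998, before the deadline.

Yes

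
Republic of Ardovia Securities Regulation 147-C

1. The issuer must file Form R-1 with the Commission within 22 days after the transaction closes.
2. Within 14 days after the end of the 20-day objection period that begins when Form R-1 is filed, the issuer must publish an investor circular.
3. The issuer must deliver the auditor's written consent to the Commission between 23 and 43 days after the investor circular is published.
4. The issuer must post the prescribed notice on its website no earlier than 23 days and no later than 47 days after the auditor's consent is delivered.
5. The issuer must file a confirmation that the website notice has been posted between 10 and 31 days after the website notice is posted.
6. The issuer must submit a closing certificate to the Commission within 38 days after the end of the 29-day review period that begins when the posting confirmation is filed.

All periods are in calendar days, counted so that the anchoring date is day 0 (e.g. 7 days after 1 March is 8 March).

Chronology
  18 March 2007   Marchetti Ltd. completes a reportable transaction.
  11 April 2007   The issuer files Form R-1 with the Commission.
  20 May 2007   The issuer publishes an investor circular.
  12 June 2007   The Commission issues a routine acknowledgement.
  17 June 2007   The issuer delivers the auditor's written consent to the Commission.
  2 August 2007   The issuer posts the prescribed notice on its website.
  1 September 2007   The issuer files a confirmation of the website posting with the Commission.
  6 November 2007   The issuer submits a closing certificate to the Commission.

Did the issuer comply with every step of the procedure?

No

(1) due by 18 March 2007 + 22 days = 9 April 2007; 11 April 2007 misses that deadline by 2 days.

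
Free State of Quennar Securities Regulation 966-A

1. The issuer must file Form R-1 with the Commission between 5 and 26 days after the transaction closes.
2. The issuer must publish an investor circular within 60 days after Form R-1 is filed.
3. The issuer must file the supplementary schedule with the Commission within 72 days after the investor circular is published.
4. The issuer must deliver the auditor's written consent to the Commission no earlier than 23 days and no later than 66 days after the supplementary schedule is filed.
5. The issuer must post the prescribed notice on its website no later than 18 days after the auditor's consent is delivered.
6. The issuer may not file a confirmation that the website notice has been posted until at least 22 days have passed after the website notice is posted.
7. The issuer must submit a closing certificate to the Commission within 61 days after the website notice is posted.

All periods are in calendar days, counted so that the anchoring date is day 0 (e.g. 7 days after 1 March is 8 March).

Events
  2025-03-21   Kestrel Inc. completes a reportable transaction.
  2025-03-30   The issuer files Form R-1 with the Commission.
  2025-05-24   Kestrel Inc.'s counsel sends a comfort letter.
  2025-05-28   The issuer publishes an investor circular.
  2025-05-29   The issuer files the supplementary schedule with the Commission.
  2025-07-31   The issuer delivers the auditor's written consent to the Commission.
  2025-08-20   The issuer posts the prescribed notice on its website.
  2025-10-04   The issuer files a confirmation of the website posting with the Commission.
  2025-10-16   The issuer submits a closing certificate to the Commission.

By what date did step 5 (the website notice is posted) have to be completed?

2025-08-18

Step 5 runs from 2025-07-31, when the auditor's consent is delivered. 18 days after 2025-07-31 is 2025-08-18.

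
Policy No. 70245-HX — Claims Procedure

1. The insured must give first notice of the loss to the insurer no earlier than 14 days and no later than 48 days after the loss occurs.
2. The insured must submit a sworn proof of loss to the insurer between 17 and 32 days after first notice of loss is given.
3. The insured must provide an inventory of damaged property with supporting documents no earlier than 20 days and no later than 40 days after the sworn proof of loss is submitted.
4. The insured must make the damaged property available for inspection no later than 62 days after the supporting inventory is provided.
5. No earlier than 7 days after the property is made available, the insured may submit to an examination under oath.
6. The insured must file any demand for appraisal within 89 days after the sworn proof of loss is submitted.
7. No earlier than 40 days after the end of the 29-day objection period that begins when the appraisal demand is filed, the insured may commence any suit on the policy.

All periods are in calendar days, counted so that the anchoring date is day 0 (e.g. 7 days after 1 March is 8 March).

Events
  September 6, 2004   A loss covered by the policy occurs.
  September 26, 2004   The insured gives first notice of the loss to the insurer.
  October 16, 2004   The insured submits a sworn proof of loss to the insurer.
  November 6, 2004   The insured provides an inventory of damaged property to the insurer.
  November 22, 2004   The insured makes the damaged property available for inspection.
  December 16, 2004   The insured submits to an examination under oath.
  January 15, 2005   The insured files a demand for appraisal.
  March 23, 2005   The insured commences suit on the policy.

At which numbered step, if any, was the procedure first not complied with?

Step 1: the window is 14–48 days after September 6, 2004 (when the loss occurs), so September 20, 2004 through October 24, 2004; September 26, 2004 falls inside that range.
Step 2: the window is 17–32 days after September 26, 2004 (when first notice of loss is given), so October 13, 2004 through October 28, 2004; October 16, 2004 falls inside that range.
Step 3: the window is 20–40 days after October 16, 2004 (when the sworn proof of loss is submitted), so November 5, 2004 through November 25, 2004; done November 6, 2004 — within the window.
Step 4: 62 days after November 6, 2004 (when the supporting inventory is provided) is January 7, 2005; November 22, 2004 is within that limit.
Step 5: the earliest permitted date is 7 days after November 22, 2004 (when the property is made available), i.e. November 29, 2004; done December 16, 2004, after the minimum wait.
Step 6: 89 days after October 16, 2004 (when the sworn proof of loss is submitted) is January 13, 2005; done January 15, 2005 — 2 days late.

Step 6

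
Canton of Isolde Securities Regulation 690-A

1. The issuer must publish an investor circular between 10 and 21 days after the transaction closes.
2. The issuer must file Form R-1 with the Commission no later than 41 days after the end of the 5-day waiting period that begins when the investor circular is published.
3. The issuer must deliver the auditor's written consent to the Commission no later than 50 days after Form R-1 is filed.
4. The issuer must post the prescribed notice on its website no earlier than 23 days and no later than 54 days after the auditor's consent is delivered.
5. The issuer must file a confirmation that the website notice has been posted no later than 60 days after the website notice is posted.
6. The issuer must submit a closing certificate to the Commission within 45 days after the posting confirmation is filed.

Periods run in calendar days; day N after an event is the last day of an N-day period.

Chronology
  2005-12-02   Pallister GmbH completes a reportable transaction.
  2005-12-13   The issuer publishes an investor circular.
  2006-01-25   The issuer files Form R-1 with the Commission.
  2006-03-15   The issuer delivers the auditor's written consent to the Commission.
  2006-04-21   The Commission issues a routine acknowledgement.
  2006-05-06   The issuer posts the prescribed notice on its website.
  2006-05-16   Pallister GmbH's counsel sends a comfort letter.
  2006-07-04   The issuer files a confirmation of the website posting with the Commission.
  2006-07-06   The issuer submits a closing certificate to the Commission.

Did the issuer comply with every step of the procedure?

Yes

Step 1: the window is 10–21 days after 2005-12-02 (when the transaction closes), so 2005-12-12 through 2005-12-23; 2005-12-13 falls inside that range.
Step 2: 41 days after 2005-12-18 (end of the 5-day waiting period, which began when the investor circular is published on 2005-12-13) is 2006-01-28; completed 2006-01-25, before the deadline.
Step 3: 50 days after 2006-01-25 (when Form R-1 is filed) is 2006-03-16; done 2006-03-15 — timely.
Step 4: the window is 23–54 days after 2006-03-15 (when the auditor's consent is delivered), so 2006-04-07 through 2006-05-08; done 2006-05-06, which is between those dates.
Step 5: 60 days after 2006-05-06 (when the website notice is posted) is 2006-07-05; completed 2006-07-04, before the deadline.
Step 6: 45 days after 2006-07-04 (when the posting confirmation is filed) is 2006-08-18; 2006-07-06 is within that limit.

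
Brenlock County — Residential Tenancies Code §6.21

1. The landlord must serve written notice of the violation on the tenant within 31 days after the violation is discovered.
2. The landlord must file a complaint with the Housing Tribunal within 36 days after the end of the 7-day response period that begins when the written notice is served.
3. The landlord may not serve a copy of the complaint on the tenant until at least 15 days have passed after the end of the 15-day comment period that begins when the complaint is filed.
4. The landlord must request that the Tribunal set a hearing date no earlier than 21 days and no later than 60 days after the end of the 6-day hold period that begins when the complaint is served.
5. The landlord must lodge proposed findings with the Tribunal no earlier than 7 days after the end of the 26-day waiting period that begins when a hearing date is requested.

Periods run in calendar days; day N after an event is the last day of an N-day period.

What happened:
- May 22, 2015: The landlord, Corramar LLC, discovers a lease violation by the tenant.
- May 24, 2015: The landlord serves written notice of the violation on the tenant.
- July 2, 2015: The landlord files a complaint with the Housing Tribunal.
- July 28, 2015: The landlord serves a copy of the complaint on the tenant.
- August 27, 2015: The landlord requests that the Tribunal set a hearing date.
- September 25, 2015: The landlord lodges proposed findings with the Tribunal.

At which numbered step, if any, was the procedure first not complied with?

(1) due by May 22, 2015 + 31 days = June 22, 2015; completed May 24, 2015, before the deadline.
(2) due by May 31, 2015 + 36 days = July 6, 2015; completed July 2, 2015, before the deadline.
(3) permitted from July 17, 2015 + 15 days = August 1, 2015 onward; done July 28, 2015 — 4 days too early.
Later steps need not be reached.

Step 3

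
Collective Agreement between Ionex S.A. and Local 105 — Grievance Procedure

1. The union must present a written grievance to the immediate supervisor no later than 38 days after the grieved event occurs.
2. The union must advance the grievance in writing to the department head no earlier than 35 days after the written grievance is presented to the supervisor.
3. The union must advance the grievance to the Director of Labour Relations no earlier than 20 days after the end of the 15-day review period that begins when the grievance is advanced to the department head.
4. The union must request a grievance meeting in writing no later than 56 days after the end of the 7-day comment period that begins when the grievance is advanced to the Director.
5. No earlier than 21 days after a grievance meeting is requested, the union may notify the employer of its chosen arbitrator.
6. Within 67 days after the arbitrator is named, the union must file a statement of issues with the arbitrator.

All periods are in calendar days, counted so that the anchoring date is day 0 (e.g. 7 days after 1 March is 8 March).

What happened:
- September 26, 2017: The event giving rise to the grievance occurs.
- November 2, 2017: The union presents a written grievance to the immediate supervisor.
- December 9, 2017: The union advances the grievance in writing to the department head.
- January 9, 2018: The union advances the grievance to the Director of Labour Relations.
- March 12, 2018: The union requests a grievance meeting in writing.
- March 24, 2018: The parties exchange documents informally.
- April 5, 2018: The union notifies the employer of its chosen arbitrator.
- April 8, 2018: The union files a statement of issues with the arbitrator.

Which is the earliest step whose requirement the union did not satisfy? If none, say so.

Step 1 — counting 38 days from September 26, 2017 (when the grieved event occurs) gives a deadline of November 3, 2017; done November 2, 2017 — timely.
Step 2 — must wait 35 days from November 2, 2017 (when the written grievance is presented to the supervisor), so not before December 7, 2017; December 9, 2017 is on or after that date.
Step 3 — must wait 20 days from December 24, 2017 (end of the 15-day review period, which began when the grievance is advanced to the department head on December 9, 2017), so not before January 13, 2018; done January 9, 2018 — 4 days too early.

Step 3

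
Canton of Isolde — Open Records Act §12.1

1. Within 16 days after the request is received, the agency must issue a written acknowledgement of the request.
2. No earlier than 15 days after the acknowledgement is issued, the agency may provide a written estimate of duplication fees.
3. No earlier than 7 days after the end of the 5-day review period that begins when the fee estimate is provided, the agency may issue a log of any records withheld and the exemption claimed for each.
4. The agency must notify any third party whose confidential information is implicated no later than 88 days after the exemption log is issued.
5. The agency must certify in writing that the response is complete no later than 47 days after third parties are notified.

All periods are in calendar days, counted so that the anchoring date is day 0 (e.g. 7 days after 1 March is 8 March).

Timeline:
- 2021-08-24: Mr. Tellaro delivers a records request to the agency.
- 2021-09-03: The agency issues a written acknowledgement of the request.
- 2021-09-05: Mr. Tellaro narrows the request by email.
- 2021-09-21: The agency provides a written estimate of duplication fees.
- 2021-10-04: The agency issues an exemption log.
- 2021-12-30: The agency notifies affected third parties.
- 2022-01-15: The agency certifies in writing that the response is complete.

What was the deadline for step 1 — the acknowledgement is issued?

Step 1 runs from 2021-08-24, when the request is received. 16 days after 2021-08-24 is 2021-09-09.

2021-09-09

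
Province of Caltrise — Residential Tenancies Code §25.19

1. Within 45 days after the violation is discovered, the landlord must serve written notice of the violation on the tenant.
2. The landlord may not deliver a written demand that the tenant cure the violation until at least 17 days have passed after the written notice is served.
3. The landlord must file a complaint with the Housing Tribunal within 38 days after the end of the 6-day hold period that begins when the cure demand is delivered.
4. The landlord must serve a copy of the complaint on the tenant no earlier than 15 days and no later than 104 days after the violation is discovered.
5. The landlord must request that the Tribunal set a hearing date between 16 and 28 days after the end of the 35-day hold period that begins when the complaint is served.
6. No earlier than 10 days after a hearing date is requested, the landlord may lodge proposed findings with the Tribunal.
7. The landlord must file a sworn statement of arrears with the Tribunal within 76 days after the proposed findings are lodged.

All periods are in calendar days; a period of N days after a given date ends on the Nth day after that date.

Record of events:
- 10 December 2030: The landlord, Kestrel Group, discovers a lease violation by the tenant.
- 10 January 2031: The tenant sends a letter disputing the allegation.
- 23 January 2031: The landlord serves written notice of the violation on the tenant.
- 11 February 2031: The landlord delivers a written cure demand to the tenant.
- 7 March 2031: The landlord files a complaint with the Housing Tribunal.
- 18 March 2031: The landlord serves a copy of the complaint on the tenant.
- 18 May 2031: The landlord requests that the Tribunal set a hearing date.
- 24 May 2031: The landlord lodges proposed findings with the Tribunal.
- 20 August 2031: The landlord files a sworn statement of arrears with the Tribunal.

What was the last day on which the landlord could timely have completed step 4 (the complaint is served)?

24 March 2031

Step 4 runs from 10 December 2030, when the violation is discovered. The window is 15–104 days after 10 December 2030; it closes on 24 March 2031.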